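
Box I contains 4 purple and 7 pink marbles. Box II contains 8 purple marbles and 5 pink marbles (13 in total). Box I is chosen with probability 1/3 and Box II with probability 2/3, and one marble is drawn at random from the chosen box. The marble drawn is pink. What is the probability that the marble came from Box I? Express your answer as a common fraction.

91/201

P(pink | Box I) = 7/11; P(pink | Box II) = 5/13.
P(pink) = 1/3·7/11 + 2/3·5/13 = 67/143.
By Bayes' rule, P(Box I | pink) = 7/33 / 67/143 = 91/201 ≈ 0.4527.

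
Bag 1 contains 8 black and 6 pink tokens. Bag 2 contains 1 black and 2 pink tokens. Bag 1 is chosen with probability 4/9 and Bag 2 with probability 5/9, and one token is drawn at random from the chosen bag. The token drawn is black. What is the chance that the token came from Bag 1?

P(black | Bag 1) = 4/7; P(black | Bag 2) = 1/3.
P(black) = 4/9·4/7 + 5/9·1/3 = 83/189.
By Bayes' rule, P(Bag 1 | black) = 16/63 / 83/189 = 48/83 ≈ 0.5783.

48/83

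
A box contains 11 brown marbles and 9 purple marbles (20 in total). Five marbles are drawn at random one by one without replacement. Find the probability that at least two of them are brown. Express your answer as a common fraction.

Sum the hypergeometric tail for j = 2,…,5 brown marbles.
Favorable = C(11,2)·C(9,3) + C(11,3)·C(9,2) + C(11,4)·C(9,1) + C(11,5)·C(9,0) = 13992; total = C(20,5) = 15504.
P = 13992/15504 = 583/646 ≈ 0.9025.

583/646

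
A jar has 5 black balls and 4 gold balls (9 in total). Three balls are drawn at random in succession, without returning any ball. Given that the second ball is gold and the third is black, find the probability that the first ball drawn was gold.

3/7

P(first=gold and the second ball is gold and the third is black) = (4/9)·(3/8)·(5/7) = 5/42.
P(E) = Σ over first color = 10/63 + 5/42 = 5/18.
By Bayes, P(first=gold | E) = 5/42 / 5/18 = 3/7 ≈ 0.4286.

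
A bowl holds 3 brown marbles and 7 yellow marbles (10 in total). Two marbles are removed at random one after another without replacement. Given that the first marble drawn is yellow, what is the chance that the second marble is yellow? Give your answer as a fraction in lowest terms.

After removing 1 yellow, the bowl has 6 yellow out of 9 remaining.
P(second is yellow | given) = 6/9 = 2/3 ≈ 0.6667.

2/3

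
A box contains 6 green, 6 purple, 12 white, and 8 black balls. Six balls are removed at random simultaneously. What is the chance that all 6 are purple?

1/906192

Unordered draws without replacement: count favorable combinations over C(32,6).
Favorable = C(6,0) · C(6,6) · C(12,0) · C(8,0) = 1; total = C(32,6) = 906192.
P = 1/906192 = 1/906192 ≈ 0.0000.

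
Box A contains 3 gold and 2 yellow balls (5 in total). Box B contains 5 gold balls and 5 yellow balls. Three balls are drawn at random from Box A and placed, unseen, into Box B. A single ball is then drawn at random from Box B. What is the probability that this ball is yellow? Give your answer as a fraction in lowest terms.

31/65

Condition on how many of the transferred balls are yellow (from Box A: 2 yellow of 5; then Box B has 13 total).
  0 yellow: C(2,0)C(3,3)/C(5,3) = 1/10; then P = 5/13
  1 yellow: C(2,1)C(3,2)/C(5,3) = 3/5; then P = 6/13
  2 yellow: C(2,2)C(3,1)/C(5,3) = 3/10; then P = 7/13
P(yellow from Box B) = 31/65 ≈ 0.4769.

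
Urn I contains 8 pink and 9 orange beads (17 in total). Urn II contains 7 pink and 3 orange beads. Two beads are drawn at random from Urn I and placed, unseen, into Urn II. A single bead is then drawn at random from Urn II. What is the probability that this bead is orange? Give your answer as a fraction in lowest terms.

23/68

Condition on how many of the transferred beads are orange (from Urn I: 9 orange of 17; then Urn II has 12 total).
  0 orange: C(9,0)C(8,2)/C(17,2) = 7/34; then P = 3/12
  1 orange: C(9,1)C(8,1)/C(17,2) = 9/17; then P = 4/12
  2 orange: C(9,2)C(8,0)/C(17,2) = 9/34; then P = 5/12
P(orange from Urn II) = 23/68 ≈ 0.3382.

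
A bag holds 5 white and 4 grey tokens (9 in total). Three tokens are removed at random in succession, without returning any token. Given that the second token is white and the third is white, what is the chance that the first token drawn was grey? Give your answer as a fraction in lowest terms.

P(first=grey and the second token is white and the third is white) = (4/9)·(5/8)·(4/7) = 10/63.
P(E) = Σ over first color = 5/42 + 10/63 = 5/18.
By Bayes, P(first=grey | E) = 10/63 / 5/18 = 4/7 ≈ 0.5714.

4/7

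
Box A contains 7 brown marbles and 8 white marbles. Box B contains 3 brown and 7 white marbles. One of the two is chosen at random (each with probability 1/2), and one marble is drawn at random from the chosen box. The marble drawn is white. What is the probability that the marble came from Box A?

P(white | Box A) = 8/15; P(white | Box B) = 7/10.
P(white) = 1/2·8/15 + 1/2·7/10 = 37/60.
By Bayes' rule, P(Box A | white) = 4/15 / 37/60 = 16/37 ≈ 0.4324.

16/37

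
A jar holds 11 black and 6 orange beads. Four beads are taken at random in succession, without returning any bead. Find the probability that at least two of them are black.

Sum the hypergeometric tail for j = 2,…,4 black beads.
Favorable = C(11,2)·C(6,2) + C(11,3)·C(6,1) + C(11,4)·C(6,0) = 2145; total = C(17,4) = 2380.
P = 2145/2380 = 429/476 ≈ 0.9013.

429/476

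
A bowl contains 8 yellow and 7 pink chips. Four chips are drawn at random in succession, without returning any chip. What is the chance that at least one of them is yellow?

38/39

Use the complement: P(at least one yellow) = 1 − P(no yellow).
P(none) = C(7,4)/C(15,4) = 35/1365.
So P = 1 − 35/1365 = 38/39 ≈ 0.9744.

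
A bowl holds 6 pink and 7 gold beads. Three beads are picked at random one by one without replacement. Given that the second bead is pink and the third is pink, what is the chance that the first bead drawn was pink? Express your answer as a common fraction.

P(first=pink and the second bead is pink and the third is pink) = (6/13)·(5/12)·(4/11) = 10/143.
P(E) = Σ over first color = 10/143 + 35/286 = 5/26.
By Bayes, P(first=pink | E) = 10/143 / 5/26 = 4/11 ≈ 0.3636.

4/11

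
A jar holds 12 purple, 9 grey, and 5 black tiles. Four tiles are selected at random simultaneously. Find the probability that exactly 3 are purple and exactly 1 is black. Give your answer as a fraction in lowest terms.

Unordered draws without replacement: count favorable combinations over C(26,4).
Favorable = C(12,3) · C(9,0) · C(5,1) = 1100; total = C(26,4) = 14950.
P = 1100/14950 = 22/299 ≈ 0.0736.

22/299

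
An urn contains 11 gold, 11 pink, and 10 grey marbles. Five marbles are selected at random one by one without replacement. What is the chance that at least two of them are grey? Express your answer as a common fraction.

3639/7192

Sum the hypergeometric tail for j = 2,…,5 grey marbles.
Favorable = C(10,2)·C(22,3) + C(10,3)·C(22,2) + C(10,4)·C(22,1) + C(10,5)·C(22,0) = 101892; total = C(32,5) = 201376.
P = 101892/201376 = 3639/7192 ≈ 0.5060.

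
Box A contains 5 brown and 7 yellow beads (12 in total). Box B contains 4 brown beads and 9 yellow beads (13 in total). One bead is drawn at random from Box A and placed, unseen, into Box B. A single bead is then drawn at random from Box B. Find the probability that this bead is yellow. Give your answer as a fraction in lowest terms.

115/168

Condition on how many of the transferred beads are yellow (from Box A: 7 yellow of 12; then Box B has 14 total).
  0 yellow: C(7,0)C(5,1)/C(12,1) = 5/12; then P = 9/14
  1 yellow: C(7,1)C(5,0)/C(12,1) = 7/12; then P = 10/14
P(yellow from Box B) = 115/168 ≈ 0.6845.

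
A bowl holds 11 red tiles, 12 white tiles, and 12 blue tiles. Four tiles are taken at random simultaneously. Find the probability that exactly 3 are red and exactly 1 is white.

9/238

Unordered draws without replacement: count favorable combinations over C(35,4).
Favorable = C(11,3) · C(12,1) · C(12,0) = 1980; total = C(35,4) = 52360.
P = 1980/52360 = 9/238 ≈ 0.0378.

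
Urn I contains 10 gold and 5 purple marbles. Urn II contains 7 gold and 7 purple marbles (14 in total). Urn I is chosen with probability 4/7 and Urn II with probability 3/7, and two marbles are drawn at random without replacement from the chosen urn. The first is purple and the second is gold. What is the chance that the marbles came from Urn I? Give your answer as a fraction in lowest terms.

520/961

P(E | Urn I) = 5/21; P(E | Urn II) = 7/26.
P(E) = 4/7·5/21 + 3/7·7/26 = 961/3822.
By Bayes' rule, P(Urn I | E) = 20/147 / 961/3822 = 520/961 ≈ 0.5411.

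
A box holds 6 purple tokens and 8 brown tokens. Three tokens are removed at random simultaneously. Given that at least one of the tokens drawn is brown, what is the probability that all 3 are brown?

7/43

P(all 3 brown) = C(8,3)/C(14,3) = 2/13; P(at least one brown) = 1 − C(6,3)/C(14,3) = 86/91.
Since 'all 3 brown' ⊆ 'at least one brown', P(all 3 | at least one) = 2/13 / 86/91 = 7/43 ≈ 0.1628.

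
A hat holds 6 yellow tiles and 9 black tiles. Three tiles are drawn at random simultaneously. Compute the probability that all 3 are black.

12/65

Unordered draws without replacement: count favorable combinations over C(15,3).
Favorable = C(6,0) · C(9,3) = 84; total = C(15,3) = 455.
P = 84/455 = 12/65 ≈ 0.1846.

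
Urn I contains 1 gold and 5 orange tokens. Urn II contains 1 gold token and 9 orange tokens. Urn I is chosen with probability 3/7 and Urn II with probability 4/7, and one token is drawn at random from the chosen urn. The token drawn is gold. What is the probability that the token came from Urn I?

5/9

P(gold | Urn I) = 1/6; P(gold | Urn II) = 1/10.
P(gold) = 3/7·1/6 + 4/7·1/10 = 9/70.
By Bayes' rule, P(Urn I | gold) = 1/14 / 9/70 = 5/9 ≈ 0.5556.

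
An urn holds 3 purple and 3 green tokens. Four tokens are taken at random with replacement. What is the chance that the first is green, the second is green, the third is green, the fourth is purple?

1/16

Multiply the conditional probability of each draw in order, with replacement (the composition resets each draw).
P = (3/6) · (3/6) · (3/6) · (3/6) = 1/16 ≈ 0.0625.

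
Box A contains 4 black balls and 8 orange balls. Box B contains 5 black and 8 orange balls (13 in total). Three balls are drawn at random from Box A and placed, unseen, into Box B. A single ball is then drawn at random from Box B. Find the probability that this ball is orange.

Condition on how many of the transferred balls are orange (from Box A: 8 orange of 12; then Box B has 16 total).
  0 orange: C(8,0)C(4,3)/C(12,3) = 1/55; then P = 8/16
  1 orange: C(8,1)C(4,2)/C(12,3) = 12/55; then P = 9/16
  2 orange: C(8,2)C(4,1)/C(12,3) = 28/55; then P = 10/16
  3 orange: C(8,3)C(4,0)/C(12,3) = 14/55; then P = 11/16
P(orange from Box B) = 5/8 ≈ 0.6250.

5/8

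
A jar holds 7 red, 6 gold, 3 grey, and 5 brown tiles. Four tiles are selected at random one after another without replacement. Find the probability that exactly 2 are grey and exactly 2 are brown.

Unordered draws without replacement: count favorable combinations over C(21,4).
Favorable = C(7,0) · C(6,0) · C(3,2) · C(5,2) = 30; total = C(21,4) = 5985.
P = 30/5985 = 2/399 ≈ 0.0050.

2/399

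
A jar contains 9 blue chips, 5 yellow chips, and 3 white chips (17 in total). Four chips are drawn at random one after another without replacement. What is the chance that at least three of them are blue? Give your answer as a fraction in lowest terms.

Sum the hypergeometric tail for j = 3,…,4 blue chips.
Favorable = C(9,3)·C(8,1) + C(9,4)·C(8,0) = 798; total = C(17,4) = 2380.
P = 798/2380 = 57/170 ≈ 0.3353.

57/170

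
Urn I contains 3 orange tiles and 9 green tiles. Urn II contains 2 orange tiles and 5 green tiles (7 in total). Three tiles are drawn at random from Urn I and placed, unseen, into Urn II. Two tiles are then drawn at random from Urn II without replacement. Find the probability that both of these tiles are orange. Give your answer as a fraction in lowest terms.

29/495

Condition on how many of the transferred tiles are orange (from Urn I: 3 orange of 12; then Urn II has 10 total).
  0 orange: C(3,0)C(9,3)/C(12,3) = 21/55; then P = C(2,2)/C(10,2) = 1/45
  1 orange: C(3,1)C(9,2)/C(12,3) = 27/55; then P = C(3,2)/C(10,2) = 1/15
  2 orange: C(3,2)C(9,1)/C(12,3) = 27/220; then P = C(4,2)/C(10,2) = 2/15
  3 orange: C(3,3)C(9,0)/C(12,3) = 1/220; then P = C(5,2)/C(10,2) = 2/9
P(both orange) = 29/495 ≈ 0.0586.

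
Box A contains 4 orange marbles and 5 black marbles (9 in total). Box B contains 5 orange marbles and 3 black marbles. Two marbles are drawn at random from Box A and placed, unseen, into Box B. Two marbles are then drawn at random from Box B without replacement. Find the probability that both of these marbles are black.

Condition on how many of the transferred marbles are black (from Box A: 5 black of 9; then Box B has 10 total).
  0 black: C(5,0)C(4,2)/C(9,2) = 1/6; then P = C(3,2)/C(10,2) = 1/15
  1 black: C(5,1)C(4,1)/C(9,2) = 5/9; then P = C(4,2)/C(10,2) = 2/15
  2 black: C(5,2)C(4,0)/C(9,2) = 5/18; then P = C(5,2)/C(10,2) = 2/9
P(both black) = 119/810 ≈ 0.1469.

119/810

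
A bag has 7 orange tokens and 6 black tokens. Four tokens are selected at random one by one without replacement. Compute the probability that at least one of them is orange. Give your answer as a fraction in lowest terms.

140/143

Use the complement: P(at least one orange) = 1 − P(no orange).
P(none) = C(6,4)/C(13,4) = 15/715.
So P = 1 − 15/715 = 140/143 ≈ 0.9790.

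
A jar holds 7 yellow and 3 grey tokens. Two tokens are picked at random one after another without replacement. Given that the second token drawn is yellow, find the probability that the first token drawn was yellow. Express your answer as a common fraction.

2/3

P(first=yellow and the second token drawn is yellow) = (7/10)·(6/9) = 7/15.
P(the second token drawn is yellow) = Σ over first color = 7/15 + 7/30 = 7/10.
By Bayes, P(first=yellow | the second token drawn is yellow) = 7/15 / 7/10 = 2/3 ≈ 0.6667.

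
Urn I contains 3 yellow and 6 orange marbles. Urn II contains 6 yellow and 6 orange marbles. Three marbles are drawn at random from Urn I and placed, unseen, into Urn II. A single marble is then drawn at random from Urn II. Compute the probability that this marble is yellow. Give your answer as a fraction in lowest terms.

Condition on how many of the transferred marbles are yellow (from Urn I: 3 yellow of 9; then Urn II has 15 total).
  0 yellow: C(3,0)C(6,3)/C(9,3) = 5/21; then P = 6/15
  1 yellow: C(3,1)C(6,2)/C(9,3) = 15/28; then P = 7/15
  2 yellow: C(3,2)C(6,1)/C(9,3) = 3/14; then P = 8/15
  3 yellow: C(3,3)C(6,0)/C(9,3) = 1/84; then P = 9/15
P(yellow from Urn II) = 7/15 ≈ 0.4667.

7/15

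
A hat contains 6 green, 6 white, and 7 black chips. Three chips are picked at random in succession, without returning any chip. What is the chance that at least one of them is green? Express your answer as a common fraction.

Use the complement: P(at least one green) = 1 − P(no green).
P(none) = C(13,3)/C(19,3) = 286/969.
So P = 1 − 286/969 = 683/969 ≈ 0.7049.

683/969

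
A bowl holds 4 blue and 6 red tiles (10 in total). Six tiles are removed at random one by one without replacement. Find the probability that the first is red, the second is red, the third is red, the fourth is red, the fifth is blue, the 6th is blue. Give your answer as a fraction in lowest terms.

1/35

Multiply the conditional probability of each draw in order, without replacement, so each draw removes one from its color and from the total.
P = (6/10) · (5/9) · (4/8) · (3/7) · (4/6) · (3/5) = 1/35 ≈ 0.0286.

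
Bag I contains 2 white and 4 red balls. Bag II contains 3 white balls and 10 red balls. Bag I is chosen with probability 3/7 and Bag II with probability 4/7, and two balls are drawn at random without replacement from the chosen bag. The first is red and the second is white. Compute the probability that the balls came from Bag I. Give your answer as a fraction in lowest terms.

26/51

P(E | Bag I) = 4/15; P(E | Bag II) = 5/26.
P(E) = 3/7·4/15 + 4/7·5/26 = 102/455.
By Bayes' rule, P(Bag I | E) = 4/35 / 102/455 = 26/51 ≈ 0.5098.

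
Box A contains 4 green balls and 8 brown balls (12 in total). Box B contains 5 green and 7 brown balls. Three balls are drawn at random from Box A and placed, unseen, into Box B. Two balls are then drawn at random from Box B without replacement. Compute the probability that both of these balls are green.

Condition on how many of the transferred balls are green (from Box A: 4 green of 12; then Box B has 15 total).
  0 green: C(4,0)C(8,3)/C(12,3) = 14/55; then P = C(5,2)/C(15,2) = 2/21
  1 green: C(4,1)C(8,2)/C(12,3) = 28/55; then P = C(6,2)/C(15,2) = 1/7
  2 green: C(4,2)C(8,1)/C(12,3) = 12/55; then P = C(7,2)/C(15,2) = 1/5
  3 green: C(4,3)C(8,0)/C(12,3) = 1/55; then P = C(8,2)/C(15,2) = 4/15
P(both green) = 8/55 ≈ 0.1455.

8/55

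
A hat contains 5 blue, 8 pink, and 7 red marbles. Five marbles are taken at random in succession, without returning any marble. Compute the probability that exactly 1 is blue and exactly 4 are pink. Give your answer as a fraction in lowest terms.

Unordered draws without replacement: count favorable combinations over C(20,5).
Favorable = C(5,1) · C(8,4) · C(7,0) = 350; total = C(20,5) = 15504.
P = 350/15504 = 175/7752 ≈ 0.0226.

175/7752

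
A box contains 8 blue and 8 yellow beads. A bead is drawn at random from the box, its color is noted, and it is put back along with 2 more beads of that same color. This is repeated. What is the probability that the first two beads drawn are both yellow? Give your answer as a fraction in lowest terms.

5/18

After a yellow draw the box holds 10 yellow out of 18.
P = (8/16)·(10/18) = 5/18 ≈ 0.2778.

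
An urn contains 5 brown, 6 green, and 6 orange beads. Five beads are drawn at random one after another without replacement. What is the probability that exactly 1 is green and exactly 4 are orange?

45/3094

Unordered draws without replacement: count favorable combinations over C(17,5).
Favorable = C(5,0) · C(6,1) · C(6,4) = 90; total = C(17,5) = 6188.
P = 90/6188 = 45/3094 ≈ 0.0145.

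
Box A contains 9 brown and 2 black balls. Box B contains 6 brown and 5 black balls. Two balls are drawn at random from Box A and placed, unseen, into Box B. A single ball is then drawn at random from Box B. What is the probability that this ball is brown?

84/143

Condition on how many of the transferred balls are brown (from Box A: 9 brown of 11; then Box B has 13 total).
  0 brown: C(9,0)C(2,2)/C(11,2) = 1/55; then P = 6/13
  1 brown: C(9,1)C(2,1)/C(11,2) = 18/55; then P = 7/13
  2 brown: C(9,2)C(2,0)/C(11,2) = 36/55; then P = 8/13
P(brown from Box B) = 84/143 ≈ 0.5874.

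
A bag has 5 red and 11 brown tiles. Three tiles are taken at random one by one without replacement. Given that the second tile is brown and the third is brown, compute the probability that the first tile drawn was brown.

9/14

P(first=brown and the second tile is brown and the third is brown) = (11/16)·(10/15)·(9/14) = 33/112.
P(E) = Σ over first color = 55/336 + 33/112 = 11/24.
By Bayes, P(first=brown | E) = 33/112 / 11/24 = 9/14 ≈ 0.6429.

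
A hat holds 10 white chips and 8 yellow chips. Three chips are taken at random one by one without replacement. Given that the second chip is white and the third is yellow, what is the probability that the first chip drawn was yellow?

7/16

P(first=yellow and the second chip is white and the third is yellow) = (8/18)·(10/17)·(7/16) = 35/306.
P(E) = Σ over first color = 5/34 + 35/306 = 40/153.
By Bayes, P(first=yellow | E) = 35/306 / 40/153 = 7/16 ≈ 0.4375.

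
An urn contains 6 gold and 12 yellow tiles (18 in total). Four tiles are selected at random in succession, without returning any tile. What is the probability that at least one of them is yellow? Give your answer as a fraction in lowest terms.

203/204

Use the complement: P(at least one yellow) = 1 − P(no yellow).
P(none) = C(6,4)/C(18,4) = 15/3060.
So P = 1 − 15/3060 = 203/204 ≈ 0.9951.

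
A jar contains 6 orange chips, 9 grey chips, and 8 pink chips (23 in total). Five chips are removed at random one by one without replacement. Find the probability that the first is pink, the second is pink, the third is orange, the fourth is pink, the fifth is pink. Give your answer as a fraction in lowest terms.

Multiply the conditional probability of each draw in order, without replacement, so each draw removes one from its color and from the total.
P = (8/23) · (7/22) · (6/21) · (6/20) · (5/19) = 12/4807 ≈ 0.0025.

12/4807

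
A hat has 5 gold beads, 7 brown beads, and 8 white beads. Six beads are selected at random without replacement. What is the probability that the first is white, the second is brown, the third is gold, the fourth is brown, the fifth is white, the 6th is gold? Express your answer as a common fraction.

Multiply the conditional probability of each draw in order, without replacement, so each draw removes one from its color and from the total.
P = (8/20) · (7/19) · (5/18) · (6/17) · (7/16) · (4/15) = 49/29070 ≈ 0.0017.

49/29070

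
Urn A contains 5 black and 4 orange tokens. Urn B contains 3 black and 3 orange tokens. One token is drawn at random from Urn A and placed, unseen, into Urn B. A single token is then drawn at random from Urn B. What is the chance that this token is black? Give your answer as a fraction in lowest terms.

Condition on how many of the transferred tokens are black (from Urn A: 5 black of 9; then Urn B has 7 total).
  0 black: C(5,0)C(4,1)/C(9,1) = 4/9; then P = 3/7
  1 black: C(5,1)C(4,0)/C(9,1) = 5/9; then P = 4/7
P(black from Urn B) = 32/63 ≈ 0.5079.

32/63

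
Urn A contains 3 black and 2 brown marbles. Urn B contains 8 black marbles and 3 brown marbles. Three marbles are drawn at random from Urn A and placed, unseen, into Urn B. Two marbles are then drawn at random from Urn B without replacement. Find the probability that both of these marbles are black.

Condition on how many of the transferred marbles are black (from Urn A: 3 black of 5; then Urn B has 14 total).
  1 black: C(3,1)C(2,2)/C(5,3) = 3/10; then P = C(9,2)/C(14,2) = 36/91
  2 black: C(3,2)C(2,1)/C(5,3) = 3/5; then P = C(10,2)/C(14,2) = 45/91
  3 black: C(3,3)C(2,0)/C(5,3) = 1/10; then P = C(11,2)/C(14,2) = 55/91
P(both black) = 433/910 ≈ 0.4758.

433/910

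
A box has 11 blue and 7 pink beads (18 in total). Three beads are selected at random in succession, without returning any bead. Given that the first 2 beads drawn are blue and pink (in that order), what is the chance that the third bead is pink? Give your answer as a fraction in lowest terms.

3/8

After removing 1 blue, 1 pink, the box has 6 pink out of 16 remaining.
P(third is pink | given) = 6/16 = 3/8 ≈ 0.3750.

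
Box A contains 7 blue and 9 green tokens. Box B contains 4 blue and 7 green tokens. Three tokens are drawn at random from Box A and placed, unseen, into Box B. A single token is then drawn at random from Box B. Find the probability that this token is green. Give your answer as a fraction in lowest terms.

139/224

Condition on how many of the transferred tokens are green (from Box A: 9 green of 16; then Box B has 14 total).
  0 green: C(9,0)C(7,3)/C(16,3) = 1/16; then P = 7/14
  1 green: C(9,1)C(7,2)/C(16,3) = 27/80; then P = 8/14
  2 green: C(9,2)C(7,1)/C(16,3) = 9/20; then P = 9/14
  3 green: C(9,3)C(7,0)/C(16,3) = 3/20; then P = 10/14
P(green from Box B) = 139/224 ≈ 0.6205.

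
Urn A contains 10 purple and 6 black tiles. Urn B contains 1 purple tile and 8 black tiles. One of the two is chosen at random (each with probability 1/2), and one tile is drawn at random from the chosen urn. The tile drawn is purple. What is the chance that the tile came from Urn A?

P(purple | Urn A) = 5/8; P(purple | Urn B) = 1/9.
P(purple) = 1/2·5/8 + 1/2·1/9 = 53/144.
By Bayes' rule, P(Urn A | purple) = 5/16 / 53/144 = 45/53 ≈ 0.8491.

45/53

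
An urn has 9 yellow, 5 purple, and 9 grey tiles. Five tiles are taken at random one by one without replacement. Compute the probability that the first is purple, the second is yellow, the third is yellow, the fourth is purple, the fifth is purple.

36/33649

Multiply the conditional probability of each draw in order, without replacement, so each draw removes one from its color and from the total.
P = (5/23) · (9/22) · (8/21) · (4/20) · (3/19) = 36/33649 ≈ 0.0011.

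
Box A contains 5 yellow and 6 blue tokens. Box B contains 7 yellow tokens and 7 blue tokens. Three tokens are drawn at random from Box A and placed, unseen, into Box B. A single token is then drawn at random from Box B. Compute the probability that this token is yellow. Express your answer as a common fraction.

Condition on how many of the transferred tokens are yellow (from Box A: 5 yellow of 11; then Box B has 17 total).
  0 yellow: C(5,0)C(6,3)/C(11,3) = 4/33; then P = 7/17
  1 yellow: C(5,1)C(6,2)/C(11,3) = 5/11; then P = 8/17
  2 yellow: C(5,2)C(6,1)/C(11,3) = 4/11; then P = 9/17
  3 yellow: C(5,3)C(6,0)/C(11,3) = 2/33; then P = 10/17
P(yellow from Box B) = 92/187 ≈ 0.4920.

92/187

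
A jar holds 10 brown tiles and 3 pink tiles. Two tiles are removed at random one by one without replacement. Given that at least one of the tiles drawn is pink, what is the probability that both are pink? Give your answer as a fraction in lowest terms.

1/11

P(both pink) = C(3,2)/C(13,2) = 1/26; P(at least one pink) = 1 − C(10,2)/C(13,2) = 11/26.
Since 'both pink' ⊆ 'at least one pink', P(both | at least one) = 1/26 / 11/26 = 1/11 ≈ 0.0909.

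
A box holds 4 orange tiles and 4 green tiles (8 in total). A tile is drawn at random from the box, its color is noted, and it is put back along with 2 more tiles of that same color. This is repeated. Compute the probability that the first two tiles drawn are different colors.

2/5

Either orange then green, or green then orange; after the first draw the total is 10.
P = (4/8)·(4/10) + (4/8)·(4/10) = 2/5 ≈ 0.4000.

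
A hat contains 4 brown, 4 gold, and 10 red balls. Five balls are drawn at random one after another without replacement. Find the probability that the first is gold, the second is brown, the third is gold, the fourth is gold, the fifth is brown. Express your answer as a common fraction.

Multiply the conditional probability of each draw in order, without replacement, so each draw removes one from its color and from the total.
P = (4/18) · (4/17) · (3/16) · (2/15) · (3/14) = 1/3570 ≈ 0.0003.

1/3570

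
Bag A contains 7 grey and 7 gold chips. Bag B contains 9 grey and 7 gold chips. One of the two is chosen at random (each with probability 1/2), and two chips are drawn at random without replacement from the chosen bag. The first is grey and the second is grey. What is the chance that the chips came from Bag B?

P(E | Bag A) = 3/13; P(E | Bag B) = 3/10.
P(E) = 1/2·3/13 + 1/2·3/10 = 69/260.
By Bayes' rule, P(Bag B | E) = 3/20 / 69/260 = 13/23 ≈ 0.5652.

13/23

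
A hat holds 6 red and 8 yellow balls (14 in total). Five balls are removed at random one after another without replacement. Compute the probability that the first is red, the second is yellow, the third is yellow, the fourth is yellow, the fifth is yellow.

6/143

Multiply the conditional probability of each draw in order, without replacement, so each draw removes one from its color and from the total.
P = (6/14) · (8/13) · (7/12) · (6/11) · (5/10) = 6/143 ≈ 0.0420.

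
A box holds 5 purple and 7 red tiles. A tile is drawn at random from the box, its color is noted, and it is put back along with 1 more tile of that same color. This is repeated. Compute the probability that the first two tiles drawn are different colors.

35/78

Either purple then red, or red then purple; after the first draw the total is 13.
P = (5/12)·(7/13) + (7/12)·(5/13) = 35/78 ≈ 0.4487.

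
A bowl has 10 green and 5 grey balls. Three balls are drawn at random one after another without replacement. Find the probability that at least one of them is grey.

Use the complement: P(at least one grey) = 1 − P(no grey).
P(none) = C(10,3)/C(15,3) = 120/455.
So P = 1 − 120/455 = 67/91 ≈ 0.7363.

67/91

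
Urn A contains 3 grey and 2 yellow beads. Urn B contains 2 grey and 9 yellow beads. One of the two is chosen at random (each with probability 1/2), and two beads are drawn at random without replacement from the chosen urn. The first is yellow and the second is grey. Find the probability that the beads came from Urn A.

P(E | Urn A) = 3/10; P(E | Urn B) = 9/55.
P(E) = 1/2·3/10 + 1/2·9/55 = 51/220.
By Bayes' rule, P(Urn A | E) = 3/20 / 51/220 = 11/17 ≈ 0.6471.

11/17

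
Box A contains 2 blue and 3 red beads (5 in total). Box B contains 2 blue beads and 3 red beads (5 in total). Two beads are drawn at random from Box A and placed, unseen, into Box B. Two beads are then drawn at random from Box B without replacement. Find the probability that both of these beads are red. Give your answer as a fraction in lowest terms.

Condition on how many of the transferred beads are red (from Box A: 3 red of 5; then Box B has 7 total).
  0 red: C(3,0)C(2,2)/C(5,2) = 1/10; then P = C(3,2)/C(7,2) = 1/7
  1 red: C(3,1)C(2,1)/C(5,2) = 3/5; then P = C(4,2)/C(7,2) = 2/7
  2 red: C(3,2)C(2,0)/C(5,2) = 3/10; then P = C(5,2)/C(7,2) = 10/21
P(both red) = 23/70 ≈ 0.3286.

23/70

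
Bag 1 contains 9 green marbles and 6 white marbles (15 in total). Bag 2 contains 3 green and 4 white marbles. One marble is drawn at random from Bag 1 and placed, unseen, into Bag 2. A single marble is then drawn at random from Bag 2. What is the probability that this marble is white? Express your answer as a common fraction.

Condition on how many of the transferred marbles are white (from Bag 1: 6 white of 15; then Bag 2 has 8 total).
  0 white: C(6,0)C(9,1)/C(15,1) = 3/5; then P = 4/8
  1 white: C(6,1)C(9,0)/C(15,1) = 2/5; then P = 5/8
P(white from Bag 2) = 11/20 ≈ 0.5500.

11/20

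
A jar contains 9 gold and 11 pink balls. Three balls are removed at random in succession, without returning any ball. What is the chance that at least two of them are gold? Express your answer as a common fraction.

8/19

Sum the hypergeometric tail for j = 2,…,3 gold balls.
Favorable = C(9,2)·C(11,1) + C(9,3)·C(11,0) = 480; total = C(20,3) = 1140.
P = 480/1140 = 8/19 ≈ 0.4211.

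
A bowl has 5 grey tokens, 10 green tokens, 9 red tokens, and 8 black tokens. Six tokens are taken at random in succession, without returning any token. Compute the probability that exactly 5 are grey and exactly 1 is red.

Unordered draws without replacement: count favorable combinations over C(32,6).
Favorable = C(5,5) · C(10,0) · C(9,1) · C(8,0) = 9; total = C(32,6) = 906192.
P = 9/906192 = 1/100688 ≈ 0.0000.

1/100688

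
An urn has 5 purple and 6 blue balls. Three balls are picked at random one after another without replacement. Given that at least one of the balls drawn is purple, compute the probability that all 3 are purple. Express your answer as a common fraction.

2/29

P(all 3 purple) = C(5,3)/C(11,3) = 2/33; P(at least one purple) = 1 − C(6,3)/C(11,3) = 29/33.
Since 'all 3 purple' ⊆ 'at least one purple', P(all 3 | at least one) = 2/33 / 29/33 = 2/29 ≈ 0.0690.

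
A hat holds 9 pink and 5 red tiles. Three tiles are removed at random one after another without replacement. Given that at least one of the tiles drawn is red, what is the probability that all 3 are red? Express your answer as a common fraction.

P(all 3 red) = C(5,3)/C(14,3) = 5/182; P(at least one red) = 1 − C(9,3)/C(14,3) = 10/13.
Since 'all 3 red' ⊆ 'at least one red', P(all 3 | at least one) = 5/182 / 10/13 = 1/28 ≈ 0.0357.

1/28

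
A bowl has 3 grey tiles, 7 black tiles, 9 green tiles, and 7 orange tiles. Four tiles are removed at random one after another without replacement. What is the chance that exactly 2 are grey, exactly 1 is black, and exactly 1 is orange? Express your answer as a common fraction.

147/14950

Unordered draws without replacement: count favorable combinations over C(26,4).
Favorable = C(3,2) · C(7,1) · C(9,0) · C(7,1) = 147; total = C(26,4) = 14950.
P = 147/14950 = 147/14950 ≈ 0.0098.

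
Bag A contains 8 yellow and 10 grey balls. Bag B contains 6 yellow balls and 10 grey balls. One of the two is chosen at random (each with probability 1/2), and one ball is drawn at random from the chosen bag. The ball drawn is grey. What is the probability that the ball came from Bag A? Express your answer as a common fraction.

P(grey | Bag A) = 5/9; P(grey | Bag B) = 5/8.
P(grey) = 1/2·5/9 + 1/2·5/8 = 85/144.
By Bayes' rule, P(Bag A | grey) = 5/18 / 85/144 = 8/17 ≈ 0.4706.

8/17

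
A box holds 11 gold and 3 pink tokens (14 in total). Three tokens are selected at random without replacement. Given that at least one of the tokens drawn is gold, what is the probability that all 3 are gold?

5/11

P(all 3 gold) = C(11,3)/C(14,3) = 165/364; P(at least one gold) = 1 − C(3,3)/C(14,3) = 363/364.
Since 'all 3 gold' ⊆ 'at least one gold', P(all 3 | at least one) = 165/364 / 363/364 = 5/11 ≈ 0.4545.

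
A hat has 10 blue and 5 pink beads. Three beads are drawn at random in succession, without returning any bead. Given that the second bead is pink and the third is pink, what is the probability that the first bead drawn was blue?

10/13

P(first=blue and the second bead is pink and the third is pink) = (10/15)·(5/14)·(4/13) = 20/273.
P(E) = Σ over first color = 20/273 + 2/91 = 2/21.
By Bayes, P(first=blue | E) = 20/273 / 2/21 = 10/13 ≈ 0.7692.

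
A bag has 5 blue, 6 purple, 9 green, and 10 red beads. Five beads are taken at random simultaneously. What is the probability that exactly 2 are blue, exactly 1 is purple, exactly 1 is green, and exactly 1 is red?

100/2639

Unordered draws without replacement: count favorable combinations over C(30,5).
Favorable = C(5,2) · C(6,1) · C(9,1) · C(10,1) = 5400; total = C(30,5) = 142506.
P = 5400/142506 = 100/2639 ≈ 0.0379.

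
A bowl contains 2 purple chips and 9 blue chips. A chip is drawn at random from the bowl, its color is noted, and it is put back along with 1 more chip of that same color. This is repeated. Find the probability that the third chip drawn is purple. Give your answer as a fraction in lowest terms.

2/11

Sum over the four possibilities for the first two draws (purple/not-purple each), tracking how the purple count and total change by +1 per draw.
P(third is purple) = 2/11 ≈ 0.1818. (In a Pólya urn every draw has the same marginal probability 2/11.)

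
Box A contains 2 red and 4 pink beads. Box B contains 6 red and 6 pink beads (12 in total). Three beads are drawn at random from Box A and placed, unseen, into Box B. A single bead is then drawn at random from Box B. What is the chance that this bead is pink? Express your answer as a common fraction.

Condition on how many of the transferred beads are pink (from Box A: 4 pink of 6; then Box B has 15 total).
  1 pink: C(4,1)C(2,2)/C(6,3) = 1/5; then P = 7/15
  2 pink: C(4,2)C(2,1)/C(6,3) = 3/5; then P = 8/15
  3 pink: C(4,3)C(2,0)/C(6,3) = 1/5; then P = 9/15
P(pink from Box B) = 8/15 ≈ 0.5333.

8/15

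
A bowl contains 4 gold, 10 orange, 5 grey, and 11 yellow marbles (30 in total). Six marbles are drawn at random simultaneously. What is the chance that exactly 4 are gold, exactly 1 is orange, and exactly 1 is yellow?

22/118755

Unordered draws without replacement: count favorable combinations over C(30,6).
Favorable = C(4,4) · C(10,1) · C(5,0) · C(11,1) = 110; total = C(30,6) = 593775.
P = 110/593775 = 22/118755 ≈ 0.0002.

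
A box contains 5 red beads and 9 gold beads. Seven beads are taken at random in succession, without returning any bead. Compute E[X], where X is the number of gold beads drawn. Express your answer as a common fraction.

9/2

By linearity of expectation, E[X] = Σ P(draw i is gold); by symmetry each draw (even without replacement) has P(gold) = 9/14.
E[X] = 7 · 9/14 = 9/2 ≈ 4.5000.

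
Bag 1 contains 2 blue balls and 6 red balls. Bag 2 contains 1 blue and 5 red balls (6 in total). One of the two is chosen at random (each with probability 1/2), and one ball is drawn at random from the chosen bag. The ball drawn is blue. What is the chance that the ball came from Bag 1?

P(blue | Bag 1) = 1/4; P(blue | Bag 2) = 1/6.
P(blue) = 1/2·1/4 + 1/2·1/6 = 5/24.
By Bayes' rule, P(Bag 1 | blue) = 1/8 / 5/24 = 3/5 ≈ 0.6000.

3/5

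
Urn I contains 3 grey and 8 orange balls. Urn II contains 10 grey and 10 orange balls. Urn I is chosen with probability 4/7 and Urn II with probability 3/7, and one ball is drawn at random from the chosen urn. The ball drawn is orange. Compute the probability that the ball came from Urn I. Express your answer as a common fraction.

64/97

P(orange | Urn I) = 8/11; P(orange | Urn II) = 1/2.
P(orange) = 4/7·8/11 + 3/7·1/2 = 97/154.
By Bayes' rule, P(Urn I | orange) = 32/77 / 97/154 = 64/97 ≈ 0.6598.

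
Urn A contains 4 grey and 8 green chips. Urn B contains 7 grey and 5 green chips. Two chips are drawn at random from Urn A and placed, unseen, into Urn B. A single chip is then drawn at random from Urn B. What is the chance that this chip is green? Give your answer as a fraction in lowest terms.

19/42

Condition on how many of the transferred chips are green (from Urn A: 8 green of 12; then Urn B has 14 total).
  0 green: C(8,0)C(4,2)/C(12,2) = 1/11; then P = 5/14
  1 green: C(8,1)C(4,1)/C(12,2) = 16/33; then P = 6/14
  2 green: C(8,2)C(4,0)/C(12,2) = 14/33; then P = 7/14
P(green from Urn B) = 19/42 ≈ 0.4524.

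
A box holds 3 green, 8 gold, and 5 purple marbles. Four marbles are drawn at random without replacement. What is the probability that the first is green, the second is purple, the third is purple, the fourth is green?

Multiply the conditional probability of each draw in order, without replacement, so each draw removes one from its color and from the total.
P = (3/16) · (5/15) · (4/14) · (2/13) = 1/364 ≈ 0.0027.

1/364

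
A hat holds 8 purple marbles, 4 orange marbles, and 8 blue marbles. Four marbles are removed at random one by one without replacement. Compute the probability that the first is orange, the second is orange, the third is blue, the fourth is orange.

8/4845

Multiply the conditional probability of each draw in order, without replacement, so each draw removes one from its color and from the total.
P = (4/20) · (3/19) · (8/18) · (2/17) = 8/4845 ≈ 0.0017.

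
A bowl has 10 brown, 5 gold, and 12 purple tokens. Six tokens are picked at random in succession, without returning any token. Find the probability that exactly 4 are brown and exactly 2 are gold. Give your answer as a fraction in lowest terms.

70/9867

Unordered draws without replacement: count favorable combinations over C(27,6).
Favorable = C(10,4) · C(5,2) · C(12,0) = 2100; total = C(27,6) = 296010.
P = 2100/296010 = 70/9867 ≈ 0.0071.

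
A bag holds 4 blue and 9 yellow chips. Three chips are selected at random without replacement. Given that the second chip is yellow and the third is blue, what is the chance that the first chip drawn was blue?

P(first=blue and the second chip is yellow and the third is blue) = (4/13)·(9/12)·(3/11) = 9/143.
P(E) = Σ over first color = 9/143 + 24/143 = 3/13.
By Bayes, P(first=blue | E) = 9/143 / 3/13 = 3/11 ≈ 0.2727.

3/11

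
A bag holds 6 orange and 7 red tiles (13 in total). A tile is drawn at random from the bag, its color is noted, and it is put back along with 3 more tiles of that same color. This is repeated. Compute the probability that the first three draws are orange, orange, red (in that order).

Track the composition after each reinforcement of +3.
P = (6/13) · (9/16) · (7/19) = 189/1976 ≈ 0.0956.

189/1976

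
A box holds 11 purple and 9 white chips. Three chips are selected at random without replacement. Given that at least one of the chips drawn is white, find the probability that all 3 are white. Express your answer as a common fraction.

28/325

P(all 3 white) = C(9,3)/C(20,3) = 7/95; P(at least one white) = 1 − C(11,3)/C(20,3) = 65/76.
Since 'all 3 white' ⊆ 'at least one white', P(all 3 | at least one) = 7/95 / 65/76 = 28/325 ≈ 0.0862.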